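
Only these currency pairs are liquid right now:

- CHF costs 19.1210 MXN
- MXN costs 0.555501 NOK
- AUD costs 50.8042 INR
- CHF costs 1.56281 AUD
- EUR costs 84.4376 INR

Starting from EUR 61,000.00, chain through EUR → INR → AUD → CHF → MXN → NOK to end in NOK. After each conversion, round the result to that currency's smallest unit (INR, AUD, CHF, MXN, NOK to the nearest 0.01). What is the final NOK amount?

NOK 689,057.31

EUR 61,000.00 × 84.4376 = INR 5,150,693.60
INR 5,150,693.60 ÷ 50.8042 = AUD 101,383.22
AUD 101,383.22 ÷ 1.56281 = CHF 64,872.39
CHF 64,872.39 × 19.1210 = MXN 1,240,424.97
MXN 1,240,424.97 × 0.555501 = NOK 689,057.31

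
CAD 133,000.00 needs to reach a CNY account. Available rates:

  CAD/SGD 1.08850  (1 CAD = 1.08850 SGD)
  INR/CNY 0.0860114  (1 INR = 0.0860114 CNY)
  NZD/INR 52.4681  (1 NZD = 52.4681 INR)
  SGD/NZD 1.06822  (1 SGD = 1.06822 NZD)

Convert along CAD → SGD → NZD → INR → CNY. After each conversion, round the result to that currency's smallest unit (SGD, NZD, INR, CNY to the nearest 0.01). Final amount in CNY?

CNY 697,898.27

CAD 133,000.00 × 1.08850 = SGD 144,770.50
SGD 144,770.50 × 1.06822 = NZD 154,646.74
NZD 154,646.74 × 52.4681 = INR 8,114,020.62
INR 8,114,020.62 × 0.0860114 = CNY 697,898.27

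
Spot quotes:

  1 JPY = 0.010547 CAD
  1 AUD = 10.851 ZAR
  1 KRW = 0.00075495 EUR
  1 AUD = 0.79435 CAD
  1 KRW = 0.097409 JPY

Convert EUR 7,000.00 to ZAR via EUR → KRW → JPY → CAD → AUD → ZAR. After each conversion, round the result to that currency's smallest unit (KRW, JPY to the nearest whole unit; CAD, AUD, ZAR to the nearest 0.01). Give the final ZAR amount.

ZAR 130,126.49

EUR 7,000.00 ÷ 0.00075495 = KRW 9,272,137
KRW 9,272,137 × 0.097409 = JPY 903,190
JPY 903,190 × 0.010547 = CAD 9,525.94
CAD 9,525.94 ÷ 0.79435 = AUD 11,992.12
AUD 11,992.12 × 10.851 = ZAR 130,126.49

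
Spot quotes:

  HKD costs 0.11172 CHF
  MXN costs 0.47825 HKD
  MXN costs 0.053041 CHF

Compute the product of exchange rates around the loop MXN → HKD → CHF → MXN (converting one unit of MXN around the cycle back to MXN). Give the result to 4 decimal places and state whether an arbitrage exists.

Around MXN → HKD → CHF → MXN: 1 × 0.47825 × 0.11172 ÷ 0.053041 = 1.007336
Product > 1; profitable direction is MXN → HKD → CHF → MXN.

1.0073 (arbitrage exists)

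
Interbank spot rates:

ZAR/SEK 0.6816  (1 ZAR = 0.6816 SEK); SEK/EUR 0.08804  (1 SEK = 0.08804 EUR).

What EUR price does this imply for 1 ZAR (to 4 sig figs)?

1 ZAR × 0.6816 = 0.6816 SEK
0.6816 SEK × 0.08804 = 0.0600081 EUR

ZAR/EUR = 0.06001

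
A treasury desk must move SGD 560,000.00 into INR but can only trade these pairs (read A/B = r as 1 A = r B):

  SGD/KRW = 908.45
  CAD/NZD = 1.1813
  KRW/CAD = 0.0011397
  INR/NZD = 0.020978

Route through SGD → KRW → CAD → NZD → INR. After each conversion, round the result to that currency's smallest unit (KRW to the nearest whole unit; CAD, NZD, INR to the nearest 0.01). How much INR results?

SGD 560,000.00 × 908.45 = KRW 508,732,000
KRW 508,732,000 × 0.0011397 = CAD 579,801.86
CAD 579,801.86 × 1.1813 = NZD 684,919.94
NZD 684,919.94 ÷ 0.020978 = INR 32,649,439.41

INR 32,649,439.41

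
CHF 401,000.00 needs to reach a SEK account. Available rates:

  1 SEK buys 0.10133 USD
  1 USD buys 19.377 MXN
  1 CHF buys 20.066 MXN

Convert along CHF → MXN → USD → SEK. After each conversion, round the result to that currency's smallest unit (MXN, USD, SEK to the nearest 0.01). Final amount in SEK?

SEK 4,098,081.61

CHF 401,000.00 × 20.066 = MXN 8,046,466.00
MXN 8,046,466.00 ÷ 19.377 = USD 415,258.61
USD 415,258.61 ÷ 0.10133 = SEK 4,098,081.61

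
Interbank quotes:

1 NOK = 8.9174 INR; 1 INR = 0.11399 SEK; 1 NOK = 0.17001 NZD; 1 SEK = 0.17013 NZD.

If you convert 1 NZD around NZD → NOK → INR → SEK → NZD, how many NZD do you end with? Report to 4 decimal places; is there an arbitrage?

1.0172 (arbitrage exists)

Around NZD → NOK → INR → SEK → NZD: 1 ÷ 0.17001 × 8.9174 × 0.11399 × 0.17013 = 1.017212
Product > 1; profitable direction is NZD → NOK → INR → SEK → NZD.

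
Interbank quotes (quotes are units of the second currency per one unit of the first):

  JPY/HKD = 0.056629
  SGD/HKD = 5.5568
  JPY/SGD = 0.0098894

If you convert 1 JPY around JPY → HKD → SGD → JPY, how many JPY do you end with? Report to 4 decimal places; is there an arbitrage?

1.0305 (arbitrage exists)

Around JPY → HKD → SGD → JPY: 1 × 0.056629 ÷ 5.5568 ÷ 0.0098894 = 1.030491
Product > 1; profitable direction is JPY → HKD → SGD → JPY.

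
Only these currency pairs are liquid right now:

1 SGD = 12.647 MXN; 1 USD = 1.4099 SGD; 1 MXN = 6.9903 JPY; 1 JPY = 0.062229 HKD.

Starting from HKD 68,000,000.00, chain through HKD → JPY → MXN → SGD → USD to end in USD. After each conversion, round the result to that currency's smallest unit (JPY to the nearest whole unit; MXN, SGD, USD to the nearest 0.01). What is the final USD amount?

HKD 68,000,000.00 ÷ 0.062229 = JPY 1,092,738,112
JPY 1,092,738,112 ÷ 6.9903 = MXN 156,322,062.29
MXN 156,322,062.29 ÷ 12.647 = SGD 12,360,406.60
SGD 12,360,406.60 ÷ 1.4099 = USD 8,766,867.58

USD 8,766,867.58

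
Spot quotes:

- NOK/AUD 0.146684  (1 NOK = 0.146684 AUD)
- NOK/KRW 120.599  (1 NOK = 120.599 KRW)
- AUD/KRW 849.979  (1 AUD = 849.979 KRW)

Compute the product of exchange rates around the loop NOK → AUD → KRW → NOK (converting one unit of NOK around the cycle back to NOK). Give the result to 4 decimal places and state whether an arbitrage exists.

Around NOK → AUD → KRW → NOK: 1 × 0.146684 × 849.979 ÷ 120.599 = 1.033825
Product > 1; profitable direction is NOK → AUD → KRW → NOK.

1.0338 (arbitrage exists)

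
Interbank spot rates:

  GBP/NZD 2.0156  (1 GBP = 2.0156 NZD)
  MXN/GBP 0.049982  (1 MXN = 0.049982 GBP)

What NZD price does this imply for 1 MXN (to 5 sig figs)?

1 MXN × 0.049982 = 0.049982 GBP
0.049982 GBP × 2.0156 = 0.100744 NZD

MXN/NZD = 0.10074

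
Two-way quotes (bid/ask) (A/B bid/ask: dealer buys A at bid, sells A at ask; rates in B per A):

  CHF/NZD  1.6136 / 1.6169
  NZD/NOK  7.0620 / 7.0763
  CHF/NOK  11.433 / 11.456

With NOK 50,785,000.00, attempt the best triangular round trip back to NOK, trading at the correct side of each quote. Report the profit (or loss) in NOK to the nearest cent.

Net result: NOK -38,480.31 (no profitable arbitrage after spreads)

Best loop NOK → NZD → CHF → NOK:
NOK 50,785,000.00 ÷ 7.0763 (buy NZD at ask) = NZD 7,176,773.17
NZD 7,176,773.17 ÷ 1.6169 (buy CHF at ask) = CHF 4,438,600.51
CHF 4,438,600.51 × 11.433 (sell CHF at bid) = NOK 50,746,519.69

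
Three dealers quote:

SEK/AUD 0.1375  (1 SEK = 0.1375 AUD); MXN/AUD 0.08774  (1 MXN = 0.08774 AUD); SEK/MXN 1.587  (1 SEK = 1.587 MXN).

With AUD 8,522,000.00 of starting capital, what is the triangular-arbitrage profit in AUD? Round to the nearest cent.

Profitable loop is AUD → SEK → MXN → AUD:
AUD 8,522,000.00 ÷ 0.1375 = SEK 61,978,181.82
SEK 61,978,181.82 × 1.587 = MXN 98,359,374.55
MXN 98,359,374.55 × 0.08774 = AUD 8,630,051.52
Profit = AUD 8,630,051.52 − AUD 8,522,000.00

Profit: AUD 108,051.52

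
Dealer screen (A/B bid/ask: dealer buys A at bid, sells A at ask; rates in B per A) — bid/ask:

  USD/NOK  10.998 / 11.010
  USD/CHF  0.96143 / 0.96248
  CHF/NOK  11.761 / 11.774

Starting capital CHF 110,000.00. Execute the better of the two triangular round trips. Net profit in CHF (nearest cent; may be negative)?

Best loop CHF → NOK → USD → CHF:
CHF 110,000.00 × 11.761 (sell CHF at bid) = NOK 1,293,710.00
NOK 1,293,710.00 ÷ 11.010 (buy USD at ask) = USD 117,503.18
USD 117,503.18 × 0.96143 (sell USD at bid) = CHF 112,971.08

Net profit: CHF 2,971.08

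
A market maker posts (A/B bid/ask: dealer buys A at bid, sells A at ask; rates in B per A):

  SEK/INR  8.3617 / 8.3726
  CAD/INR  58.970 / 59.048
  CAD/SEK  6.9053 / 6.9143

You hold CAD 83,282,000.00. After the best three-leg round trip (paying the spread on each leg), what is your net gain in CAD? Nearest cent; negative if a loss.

Net profit: CAD 1,552,735.79

Best loop CAD → INR → SEK → CAD:
CAD 83,282,000.00 × 58.970 (sell CAD at bid) = INR 4,911,139,540.00
INR 4,911,139,540.00 ÷ 8.3726 (buy SEK at ask) = SEK 586,572,813.70
SEK 586,572,813.70 ÷ 6.9143 (buy CAD at ask) = CAD 84,834,735.79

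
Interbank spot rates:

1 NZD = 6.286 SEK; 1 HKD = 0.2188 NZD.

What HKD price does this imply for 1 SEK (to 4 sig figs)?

SEK/HKD = 0.7271

1 SEK ÷ 6.286 = 0.159084 NZD
0.159084 NZD ÷ 0.2188 = 0.727073 HKD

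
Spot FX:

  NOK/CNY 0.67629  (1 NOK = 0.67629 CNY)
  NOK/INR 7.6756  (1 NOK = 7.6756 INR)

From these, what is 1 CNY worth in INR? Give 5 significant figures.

1 CNY ÷ 0.67629 = 1.47866 NOK
1.47866 NOK × 7.6756 = 11.3496 INR

CNY/INR = 11.350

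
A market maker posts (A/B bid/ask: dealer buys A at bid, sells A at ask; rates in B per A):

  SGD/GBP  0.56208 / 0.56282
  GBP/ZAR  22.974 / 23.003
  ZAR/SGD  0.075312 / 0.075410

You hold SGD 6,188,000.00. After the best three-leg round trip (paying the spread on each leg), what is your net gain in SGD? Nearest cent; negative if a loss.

Best loop SGD → ZAR → GBP → SGD:
SGD 6,188,000.00 ÷ 0.075410 (buy ZAR at ask) = ZAR 82,058,082.48
ZAR 82,058,082.48 ÷ 23.003 (buy GBP at ask) = GBP 3,567,277.42
GBP 3,567,277.42 ÷ 0.56282 (buy SGD at ask) = SGD 6,338,220.78

Net profit: SGD 150,220.78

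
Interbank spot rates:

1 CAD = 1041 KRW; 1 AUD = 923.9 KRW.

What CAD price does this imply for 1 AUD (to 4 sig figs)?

1 AUD × 923.9 = 923.9 KRW
923.9 KRW ÷ 1041 = 0.887512 CAD

AUD/CAD = 0.8875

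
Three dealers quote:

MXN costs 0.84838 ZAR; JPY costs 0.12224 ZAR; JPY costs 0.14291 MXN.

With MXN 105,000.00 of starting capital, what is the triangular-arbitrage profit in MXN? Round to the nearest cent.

Profit: MXN 864.32

Profitable loop is MXN → JPY → ZAR → MXN:
MXN 105,000.00 ÷ 0.14291 = JPY 734,728
JPY 734,728 × 0.12224 = ZAR 89,813.17
ZAR 89,813.17 ÷ 0.84838 = MXN 105,864.32
Profit = MXN 105,864.32 − MXN 105,000.00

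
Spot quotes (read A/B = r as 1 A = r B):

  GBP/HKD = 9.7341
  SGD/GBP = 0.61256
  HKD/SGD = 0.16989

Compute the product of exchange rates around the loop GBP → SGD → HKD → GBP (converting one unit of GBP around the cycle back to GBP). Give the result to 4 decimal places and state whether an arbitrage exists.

0.9872 (arbitrage exists)

Around GBP → SGD → HKD → GBP: 1 ÷ 0.61256 ÷ 0.16989 ÷ 9.7341 = 0.987160
Product < 1; profitable direction is GBP → HKD → SGD → GBP.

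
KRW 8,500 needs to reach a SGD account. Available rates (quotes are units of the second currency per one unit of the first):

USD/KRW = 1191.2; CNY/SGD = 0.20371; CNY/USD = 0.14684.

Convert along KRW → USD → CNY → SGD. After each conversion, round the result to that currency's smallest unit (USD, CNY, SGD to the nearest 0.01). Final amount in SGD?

KRW 8,500 ÷ 1191.2 = USD 7.14
USD 7.14 ÷ 0.14684 = CNY 48.62
CNY 48.62 × 0.20371 = SGD 9.90

SGD 9.90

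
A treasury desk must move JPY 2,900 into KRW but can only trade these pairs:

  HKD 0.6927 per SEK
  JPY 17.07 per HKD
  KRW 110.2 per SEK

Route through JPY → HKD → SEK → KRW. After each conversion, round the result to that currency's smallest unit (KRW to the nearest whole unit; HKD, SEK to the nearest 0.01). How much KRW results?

KRW 27,028

JPY 2,900 ÷ 17.07 = HKD 169.89
HKD 169.89 ÷ 0.6927 = SEK 245.26
SEK 245.26 × 110.2 = KRW 27,028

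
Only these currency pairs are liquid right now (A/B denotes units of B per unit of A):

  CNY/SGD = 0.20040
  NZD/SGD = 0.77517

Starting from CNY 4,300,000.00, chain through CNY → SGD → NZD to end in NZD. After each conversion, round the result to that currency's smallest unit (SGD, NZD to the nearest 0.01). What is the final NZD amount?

NZD 1,111,652.93

CNY 4,300,000.00 × 0.20040 = SGD 861,720.00
SGD 861,720.00 ÷ 0.77517 = NZD 1,111,652.93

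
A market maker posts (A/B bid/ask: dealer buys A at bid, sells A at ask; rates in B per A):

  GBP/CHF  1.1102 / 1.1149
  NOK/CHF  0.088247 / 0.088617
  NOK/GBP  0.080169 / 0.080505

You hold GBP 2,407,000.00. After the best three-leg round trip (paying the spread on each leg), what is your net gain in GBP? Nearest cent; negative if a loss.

Net profit: GBP 10,501.41

Best loop GBP → CHF → NOK → GBP:
GBP 2,407,000.00 × 1.1102 (sell GBP at bid) = CHF 2,672,251.40
CHF 2,672,251.40 ÷ 0.088617 (buy NOK at ask) = NOK 30,155,065.06
NOK 30,155,065.06 × 0.080169 (sell NOK at bid) = GBP 2,417,501.41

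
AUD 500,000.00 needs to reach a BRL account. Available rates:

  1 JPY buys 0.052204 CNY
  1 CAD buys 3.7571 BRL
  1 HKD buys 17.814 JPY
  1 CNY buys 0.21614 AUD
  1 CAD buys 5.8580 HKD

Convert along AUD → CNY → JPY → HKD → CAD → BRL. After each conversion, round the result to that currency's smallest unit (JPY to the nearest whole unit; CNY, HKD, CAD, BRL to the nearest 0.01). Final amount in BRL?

BRL 1,595,412.58

AUD 500,000.00 ÷ 0.21614 = CNY 2,313,315.44
CNY 2,313,315.44 ÷ 0.052204 = JPY 44,312,992
JPY 44,312,992 ÷ 17.814 = HKD 2,487,537.44
HKD 2,487,537.44 ÷ 5.8580 = CAD 424,639.37
CAD 424,639.37 × 3.7571 = BRL 1,595,412.58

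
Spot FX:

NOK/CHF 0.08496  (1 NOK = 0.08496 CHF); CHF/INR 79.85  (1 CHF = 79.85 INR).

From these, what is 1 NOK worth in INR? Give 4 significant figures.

NOK/INR = 6.784

1 NOK × 0.08496 = 0.08496 CHF
0.08496 CHF × 79.85 = 6.78406 INR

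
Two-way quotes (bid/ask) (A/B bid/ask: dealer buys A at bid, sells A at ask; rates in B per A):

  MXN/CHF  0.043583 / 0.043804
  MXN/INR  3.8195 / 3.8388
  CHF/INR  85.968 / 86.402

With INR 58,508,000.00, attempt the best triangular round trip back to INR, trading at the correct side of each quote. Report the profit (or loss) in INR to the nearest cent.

Net profit: INR 537,146.07

Best loop INR → CHF → MXN → INR:
INR 58,508,000.00 ÷ 86.402 (buy CHF at ask) = CHF 677,160.25
CHF 677,160.25 ÷ 0.043804 (buy MXN at ask) = MXN 15,458,867.93
MXN 15,458,867.93 × 3.8195 (sell MXN at bid) = INR 59,045,146.07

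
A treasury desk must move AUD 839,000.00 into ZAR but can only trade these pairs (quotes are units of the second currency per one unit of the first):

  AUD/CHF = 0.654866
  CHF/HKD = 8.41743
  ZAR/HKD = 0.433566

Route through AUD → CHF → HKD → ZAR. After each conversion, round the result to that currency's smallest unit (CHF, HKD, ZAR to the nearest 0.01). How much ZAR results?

AUD 839,000.00 × 0.654866 = CHF 549,432.57
CHF 549,432.57 × 8.41743 = HKD 4,624,810.20
HKD 4,624,810.20 ÷ 0.433566 = ZAR 10,666,911.61

ZAR 10,666,911.61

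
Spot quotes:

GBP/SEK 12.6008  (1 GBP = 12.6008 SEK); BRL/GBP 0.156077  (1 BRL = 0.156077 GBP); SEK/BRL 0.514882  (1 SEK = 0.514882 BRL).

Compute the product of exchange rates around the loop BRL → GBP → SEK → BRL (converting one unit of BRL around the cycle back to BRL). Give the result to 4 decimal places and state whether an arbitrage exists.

1.0126 (arbitrage exists)

Around BRL → GBP → SEK → BRL: 1 × 0.156077 × 12.6008 × 0.514882 = 1.012616
Product > 1; profitable direction is BRL → GBP → SEK → BRL.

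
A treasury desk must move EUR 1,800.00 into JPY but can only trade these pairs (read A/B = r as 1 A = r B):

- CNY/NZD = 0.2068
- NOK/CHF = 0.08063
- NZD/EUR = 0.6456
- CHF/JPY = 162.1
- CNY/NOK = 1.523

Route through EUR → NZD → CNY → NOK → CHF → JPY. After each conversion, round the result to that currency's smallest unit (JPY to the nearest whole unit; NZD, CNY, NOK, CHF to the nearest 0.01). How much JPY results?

EUR 1,800.00 ÷ 0.6456 = NZD 2,788.10
NZD 2,788.10 ÷ 0.2068 = CNY 13,482.11
CNY 13,482.11 × 1.523 = NOK 20,533.25
NOK 20,533.25 × 0.08063 = CHF 1,655.60
CHF 1,655.60 × 162.1 = JPY 268,373

JPY 268,373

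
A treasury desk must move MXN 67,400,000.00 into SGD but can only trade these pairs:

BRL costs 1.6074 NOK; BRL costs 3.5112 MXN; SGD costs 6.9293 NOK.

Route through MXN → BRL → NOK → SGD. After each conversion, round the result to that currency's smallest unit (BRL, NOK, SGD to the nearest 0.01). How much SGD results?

MXN 67,400,000.00 ÷ 3.5112 = BRL 19,195,716.56
BRL 19,195,716.56 × 1.6074 = NOK 30,855,194.80
NOK 30,855,194.80 ÷ 6.9293 = SGD 4,452,858.85

SGD 4,452,858.85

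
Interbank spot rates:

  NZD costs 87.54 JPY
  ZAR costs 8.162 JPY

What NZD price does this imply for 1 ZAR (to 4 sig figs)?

1 ZAR × 8.162 = 8.162 JPY
8.162 JPY ÷ 87.54 = 0.0932374 NZD

ZAR/NZD = 0.09324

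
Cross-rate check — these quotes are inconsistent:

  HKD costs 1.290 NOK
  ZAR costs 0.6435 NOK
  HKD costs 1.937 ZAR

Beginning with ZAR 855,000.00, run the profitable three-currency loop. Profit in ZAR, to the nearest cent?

Profit: ZAR 29,866.30

Profitable loop is ZAR → HKD → NOK → ZAR:
ZAR 855,000.00 ÷ 1.937 = HKD 441,404.23
HKD 441,404.23 × 1.290 = NOK 569,411.46
NOK 569,411.46 ÷ 0.6435 = ZAR 884,866.30
Profit = ZAR 884,866.30 − ZAR 855,000.00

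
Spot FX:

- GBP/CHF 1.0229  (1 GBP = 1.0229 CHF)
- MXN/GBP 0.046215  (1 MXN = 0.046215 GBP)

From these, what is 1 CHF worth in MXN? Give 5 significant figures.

1 CHF ÷ 1.0229 = 0.977613 GBP
0.977613 GBP ÷ 0.046215 = 21.1536 MXN

CHF/MXN = 21.154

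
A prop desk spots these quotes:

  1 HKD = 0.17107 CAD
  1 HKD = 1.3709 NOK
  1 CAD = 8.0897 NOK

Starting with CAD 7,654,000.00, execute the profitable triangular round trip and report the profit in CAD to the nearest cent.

Profitable loop is CAD → NOK → HKD → CAD:
CAD 7,654,000.00 × 8.0897 = NOK 61,918,563.80
NOK 61,918,563.80 ÷ 1.3709 = HKD 45,166,360.64
HKD 45,166,360.64 × 0.17107 = CAD 7,726,609.31
Profit = CAD 7,726,609.31 − CAD 7,654,000.00

Profit: CAD 72,609.31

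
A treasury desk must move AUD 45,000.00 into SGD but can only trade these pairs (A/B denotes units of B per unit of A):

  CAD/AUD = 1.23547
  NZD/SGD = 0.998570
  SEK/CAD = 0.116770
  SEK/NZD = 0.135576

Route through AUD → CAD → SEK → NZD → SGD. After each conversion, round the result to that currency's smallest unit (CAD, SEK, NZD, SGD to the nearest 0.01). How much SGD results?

AUD 45,000.00 ÷ 1.23547 = CAD 36,423.39
CAD 36,423.39 ÷ 0.116770 = SEK 311,924.21
SEK 311,924.21 × 0.135576 = NZD 42,289.44
NZD 42,289.44 × 0.998570 = SGD 42,228.97

SGD 42,228.97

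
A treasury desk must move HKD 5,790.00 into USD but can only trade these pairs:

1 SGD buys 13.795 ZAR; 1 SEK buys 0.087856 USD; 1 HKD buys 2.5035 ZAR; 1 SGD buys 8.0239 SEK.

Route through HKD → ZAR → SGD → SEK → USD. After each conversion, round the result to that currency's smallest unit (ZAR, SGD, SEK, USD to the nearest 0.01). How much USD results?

HKD 5,790.00 × 2.5035 = ZAR 14,495.26
ZAR 14,495.26 ÷ 13.795 = SGD 1,050.76
SGD 1,050.76 × 8.0239 = SEK 8,431.19
SEK 8,431.19 × 0.087856 = USD 740.73

USD 740.73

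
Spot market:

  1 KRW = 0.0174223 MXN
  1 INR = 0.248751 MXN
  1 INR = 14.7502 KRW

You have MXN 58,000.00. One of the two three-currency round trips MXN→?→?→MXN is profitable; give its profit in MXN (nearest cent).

Profit: MXN 1,919.28

Profitable loop is MXN → INR → KRW → MXN:
MXN 58,000.00 ÷ 0.248751 = INR 233,164.89
INR 233,164.89 × 14.7502 = KRW 3,439,229
KRW 3,439,229 × 0.0174223 = MXN 59,919.28
Profit = MXN 59,919.28 − MXN 58,000.00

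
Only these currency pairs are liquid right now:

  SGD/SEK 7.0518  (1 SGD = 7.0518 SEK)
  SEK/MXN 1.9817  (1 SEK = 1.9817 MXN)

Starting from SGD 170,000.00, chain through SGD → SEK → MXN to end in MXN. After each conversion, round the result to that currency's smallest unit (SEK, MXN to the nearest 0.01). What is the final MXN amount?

SGD 170,000.00 × 7.0518 = SEK 1,198,806.00
SEK 1,198,806.00 × 1.9817 = MXN 2,375,673.85

MXN 2,375,673.85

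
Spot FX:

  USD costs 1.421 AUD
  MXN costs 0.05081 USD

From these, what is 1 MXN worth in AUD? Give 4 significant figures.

MXN/AUD = 0.07220

1 MXN × 0.05081 = 0.05081 USD
0.05081 USD × 1.421 = 0.072201 AUD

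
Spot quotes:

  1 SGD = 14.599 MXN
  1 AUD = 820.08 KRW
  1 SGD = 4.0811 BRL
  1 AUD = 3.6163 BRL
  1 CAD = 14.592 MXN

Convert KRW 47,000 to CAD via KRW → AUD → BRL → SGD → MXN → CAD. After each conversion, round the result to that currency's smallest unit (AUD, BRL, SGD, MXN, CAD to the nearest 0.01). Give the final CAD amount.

CAD 50.80

KRW 47,000 ÷ 820.08 = AUD 57.31
AUD 57.31 × 3.6163 = BRL 207.25
BRL 207.25 ÷ 4.0811 = SGD 50.78
SGD 50.78 × 14.599 = MXN 741.34
MXN 741.34 ÷ 14.592 = CAD 50.80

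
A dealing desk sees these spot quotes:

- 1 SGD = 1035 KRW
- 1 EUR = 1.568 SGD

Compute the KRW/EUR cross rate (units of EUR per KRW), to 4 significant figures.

1 KRW ÷ 1035 = 0.000966184 SGD
0.000966184 SGD ÷ 1.568 = 0.000616189 EUR

KRW/EUR = 0.0006162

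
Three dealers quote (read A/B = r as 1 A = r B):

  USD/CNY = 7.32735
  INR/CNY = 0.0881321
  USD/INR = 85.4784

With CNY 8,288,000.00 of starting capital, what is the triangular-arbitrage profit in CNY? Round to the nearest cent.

Profitable loop is CNY → USD → INR → CNY:
CNY 8,288,000.00 ÷ 7.32735 = USD 1,131,104.70
USD 1,131,104.70 × 85.4784 = INR 96,685,019.71
INR 96,685,019.71 × 0.0881321 = CNY 8,521,053.83
Profit = CNY 8,521,053.83 − CNY 8,288,000.00

Profit: CNY 233,053.83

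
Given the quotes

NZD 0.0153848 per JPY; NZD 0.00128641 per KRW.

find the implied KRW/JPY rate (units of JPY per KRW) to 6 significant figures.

KRW/JPY = 0.0836156

1 KRW × 0.00128641 = 0.00128641 NZD
0.00128641 NZD ÷ 0.0153848 = 0.0836156 JPY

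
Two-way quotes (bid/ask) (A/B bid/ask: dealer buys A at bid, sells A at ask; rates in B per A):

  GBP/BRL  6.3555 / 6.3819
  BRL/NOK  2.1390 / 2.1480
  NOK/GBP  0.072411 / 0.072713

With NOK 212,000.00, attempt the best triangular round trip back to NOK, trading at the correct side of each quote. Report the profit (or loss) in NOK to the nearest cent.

Net profit: NOK 686.30

Best loop NOK → BRL → GBP → NOK:
NOK 212,000.00 ÷ 2.1480 (buy BRL at ask) = BRL 98,696.46
BRL 98,696.46 ÷ 6.3819 (buy GBP at ask) = GBP 15,465.06
GBP 15,465.06 ÷ 0.072713 (buy NOK at ask) = NOK 212,686.30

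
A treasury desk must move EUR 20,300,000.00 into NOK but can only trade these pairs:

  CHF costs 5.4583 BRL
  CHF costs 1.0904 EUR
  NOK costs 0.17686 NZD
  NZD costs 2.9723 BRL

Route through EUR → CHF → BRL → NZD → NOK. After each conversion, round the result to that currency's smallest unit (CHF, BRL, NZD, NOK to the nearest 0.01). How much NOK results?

NOK 193,306,000.23

EUR 20,300,000.00 ÷ 1.0904 = CHF 18,617,021.28
CHF 18,617,021.28 × 5.4583 = BRL 101,617,287.25
BRL 101,617,287.25 ÷ 2.9723 = NZD 34,188,099.20
NZD 34,188,099.20 ÷ 0.17686 = NOK 193,306,000.23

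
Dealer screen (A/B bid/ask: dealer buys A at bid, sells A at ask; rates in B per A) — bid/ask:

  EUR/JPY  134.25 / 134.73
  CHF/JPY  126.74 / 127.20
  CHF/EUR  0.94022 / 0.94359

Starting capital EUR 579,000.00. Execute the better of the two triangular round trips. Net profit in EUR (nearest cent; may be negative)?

Best loop EUR → CHF → JPY → EUR:
EUR 579,000.00 ÷ 0.94359 (buy CHF at ask) = CHF 613,613.96
CHF 613,613.96 × 126.74 (sell CHF at bid) = JPY 77,769,434
JPY 77,769,434 ÷ 134.73 (buy EUR at ask) = EUR 577,224.33

Net result: EUR -1,775.67 (no profitable arbitrage after spreads)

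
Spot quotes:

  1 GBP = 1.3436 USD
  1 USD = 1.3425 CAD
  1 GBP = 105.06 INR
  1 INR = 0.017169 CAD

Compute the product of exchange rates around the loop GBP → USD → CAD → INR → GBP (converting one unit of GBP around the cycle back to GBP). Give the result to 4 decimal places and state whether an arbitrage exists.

Around GBP → USD → CAD → INR → GBP: 1 × 1.3436 × 1.3425 ÷ 0.017169 ÷ 105.06 = 1.000004
Product ≈ 1 (deviation 0.000%, within rounding noise).

1.0000 (no arbitrage)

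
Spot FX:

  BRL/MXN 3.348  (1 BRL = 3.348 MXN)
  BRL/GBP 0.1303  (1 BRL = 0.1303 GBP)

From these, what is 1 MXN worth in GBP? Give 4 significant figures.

1 MXN ÷ 3.348 = 0.298686 BRL
0.298686 BRL × 0.1303 = 0.0389188 GBP

MXN/GBP = 0.03892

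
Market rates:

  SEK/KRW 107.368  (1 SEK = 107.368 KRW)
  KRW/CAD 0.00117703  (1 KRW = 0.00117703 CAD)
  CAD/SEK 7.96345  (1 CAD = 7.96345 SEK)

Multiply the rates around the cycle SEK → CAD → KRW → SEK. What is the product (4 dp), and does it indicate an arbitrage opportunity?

Around SEK → CAD → KRW → SEK: 1 ÷ 7.96345 ÷ 0.00117703 ÷ 107.368 = 0.993657
Product < 1; profitable direction is SEK → KRW → CAD → SEK.

0.9937 (arbitrage exists)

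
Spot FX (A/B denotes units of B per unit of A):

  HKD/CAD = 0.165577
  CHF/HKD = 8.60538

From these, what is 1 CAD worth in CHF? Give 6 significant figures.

CAD/CHF = 0.701827

1 CAD ÷ 0.165577 = 6.03949 HKD
6.03949 HKD ÷ 8.60538 = 0.701827 CHF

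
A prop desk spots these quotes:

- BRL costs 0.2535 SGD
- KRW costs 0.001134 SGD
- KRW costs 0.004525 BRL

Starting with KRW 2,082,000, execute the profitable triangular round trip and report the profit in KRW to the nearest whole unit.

Profitable loop is KRW → BRL → SGD → KRW:
KRW 2,082,000 × 0.004525 = BRL 9,421.05
BRL 9,421.05 × 0.2535 = SGD 2,388.24
SGD 2,388.24 ÷ 0.001134 = KRW 2,106,028
Profit = KRW 2,106,028 − KRW 2,082,000

Profit: KRW 24,028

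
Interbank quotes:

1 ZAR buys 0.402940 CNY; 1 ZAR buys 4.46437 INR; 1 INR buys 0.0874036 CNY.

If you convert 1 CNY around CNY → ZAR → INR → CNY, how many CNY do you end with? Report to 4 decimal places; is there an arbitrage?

0.9684 (arbitrage exists)

Around CNY → ZAR → INR → CNY: 1 ÷ 0.402940 × 4.46437 × 0.0874036 = 0.968387
Product < 1; profitable direction is CNY → INR → ZAR → CNY.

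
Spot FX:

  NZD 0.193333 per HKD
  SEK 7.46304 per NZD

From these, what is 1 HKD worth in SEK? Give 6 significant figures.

HKD/SEK = 1.44285

1 HKD × 0.193333 = 0.193333 NZD
0.193333 NZD × 7.46304 = 1.44285 SEK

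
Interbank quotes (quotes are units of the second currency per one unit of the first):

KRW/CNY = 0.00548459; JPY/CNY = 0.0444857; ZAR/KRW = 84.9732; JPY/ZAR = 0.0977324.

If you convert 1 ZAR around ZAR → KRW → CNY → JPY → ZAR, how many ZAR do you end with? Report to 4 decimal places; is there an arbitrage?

1.0239 (arbitrage exists)

Around ZAR → KRW → CNY → JPY → ZAR: 1 × 84.9732 × 0.00548459 ÷ 0.0444857 × 0.0977324 = 1.023869
Product > 1; profitable direction is ZAR → KRW → CNY → JPY → ZAR.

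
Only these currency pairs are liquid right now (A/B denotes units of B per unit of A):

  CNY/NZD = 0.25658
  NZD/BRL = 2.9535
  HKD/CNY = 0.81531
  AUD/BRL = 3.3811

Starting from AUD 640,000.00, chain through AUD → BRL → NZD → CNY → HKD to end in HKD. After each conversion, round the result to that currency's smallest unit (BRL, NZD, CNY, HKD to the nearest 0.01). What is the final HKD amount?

HKD 3,502,316.91

AUD 640,000.00 × 3.3811 = BRL 2,163,904.00
BRL 2,163,904.00 ÷ 2.9535 = NZD 732,657.52
NZD 732,657.52 ÷ 0.25658 = CNY 2,855,474.00
CNY 2,855,474.00 ÷ 0.81531 = HKD 3,502,316.91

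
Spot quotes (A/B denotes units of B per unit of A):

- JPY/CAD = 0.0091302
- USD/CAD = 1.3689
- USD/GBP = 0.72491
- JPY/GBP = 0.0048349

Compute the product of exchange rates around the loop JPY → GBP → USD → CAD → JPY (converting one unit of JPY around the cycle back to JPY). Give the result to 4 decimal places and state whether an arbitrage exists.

Around JPY → GBP → USD → CAD → JPY: 1 × 0.0048349 ÷ 0.72491 × 1.3689 ÷ 0.0091302 = 0.999988
Product ≈ 1 (deviation 0.001%, within rounding noise).

1.0000 (no arbitrage)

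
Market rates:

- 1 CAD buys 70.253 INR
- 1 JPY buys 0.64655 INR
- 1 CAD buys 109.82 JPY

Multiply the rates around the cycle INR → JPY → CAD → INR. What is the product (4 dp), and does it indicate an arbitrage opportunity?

Around INR → JPY → CAD → INR: 1 ÷ 0.64655 ÷ 109.82 × 70.253 = 0.989421
Product < 1; profitable direction is INR → CAD → JPY → INR.

0.9894 (arbitrage exists)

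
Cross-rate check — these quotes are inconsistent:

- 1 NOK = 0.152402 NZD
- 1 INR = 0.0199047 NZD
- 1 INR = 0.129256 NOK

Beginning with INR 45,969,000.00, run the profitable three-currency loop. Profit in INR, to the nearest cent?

Profitable loop is INR → NZD → NOK → INR:
INR 45,969,000.00 × 0.0199047 = NZD 914,999.15
NZD 914,999.15 ÷ 0.152402 = NOK 6,003,852.67
NOK 6,003,852.67 ÷ 0.129256 = INR 46,449,315.06
Profit = INR 46,449,315.06 − INR 45,969,000.00

Profit: INR 480,315.06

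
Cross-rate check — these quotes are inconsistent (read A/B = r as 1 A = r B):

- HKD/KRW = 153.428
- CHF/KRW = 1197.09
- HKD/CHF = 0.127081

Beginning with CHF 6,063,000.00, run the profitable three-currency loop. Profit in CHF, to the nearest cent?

Profit: CHF 51,835.32

Profitable loop is CHF → HKD → KRW → CHF:
CHF 6,063,000.00 ÷ 0.127081 = HKD 47,709,728.44
HKD 47,709,728.44 × 153.428 = KRW 7,320,008,215
KRW 7,320,008,215 ÷ 1197.09 = CHF 6,114,835.32
Profit = CHF 6,114,835.32 − CHF 6,063,000.00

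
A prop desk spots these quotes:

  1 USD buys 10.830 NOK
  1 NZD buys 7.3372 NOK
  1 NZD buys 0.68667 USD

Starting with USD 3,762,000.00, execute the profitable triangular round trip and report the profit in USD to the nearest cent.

Profitable loop is USD → NOK → NZD → USD:
USD 3,762,000.00 × 10.830 = NOK 40,742,460.00
NOK 40,742,460.00 ÷ 7.3372 = NZD 5,552,862.13
NZD 5,552,862.13 × 0.68667 = USD 3,812,983.84
Profit = USD 3,812,983.84 − USD 3,762,000.00

Profit: USD 50,983.84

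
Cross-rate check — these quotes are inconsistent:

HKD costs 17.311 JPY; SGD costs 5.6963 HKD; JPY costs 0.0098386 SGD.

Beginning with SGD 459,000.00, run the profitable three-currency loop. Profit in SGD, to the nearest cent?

Profitable loop is SGD → JPY → HKD → SGD:
SGD 459,000.00 ÷ 0.0098386 = JPY 46,652,979
JPY 46,652,979 ÷ 17.311 = HKD 2,694,990.42
HKD 2,694,990.42 ÷ 5.6963 = SGD 473,112.44
Profit = SGD 473,112.44 − SGD 459,000.00

Profit: SGD 14,112.44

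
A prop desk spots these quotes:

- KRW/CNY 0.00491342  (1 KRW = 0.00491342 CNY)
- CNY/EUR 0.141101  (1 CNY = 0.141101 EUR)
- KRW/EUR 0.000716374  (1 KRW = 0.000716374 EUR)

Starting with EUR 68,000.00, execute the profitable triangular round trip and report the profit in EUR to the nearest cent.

Profit: EUR 2,264.30

Profitable loop is EUR → CNY → KRW → EUR:
EUR 68,000.00 ÷ 0.141101 = CNY 481,924.30
CNY 481,924.30 ÷ 0.00491342 = KRW 98,083,269
KRW 98,083,269 × 0.000716374 = EUR 70,264.30
Profit = EUR 70,264.30 − EUR 68,000.00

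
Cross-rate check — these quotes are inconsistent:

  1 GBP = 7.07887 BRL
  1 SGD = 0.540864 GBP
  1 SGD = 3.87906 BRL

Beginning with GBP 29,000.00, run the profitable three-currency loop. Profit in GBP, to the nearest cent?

Profit: GBP 381.40

Profitable loop is GBP → SGD → BRL → GBP:
GBP 29,000.00 ÷ 0.540864 = SGD 53,617.92
SGD 53,617.92 × 3.87906 = BRL 207,987.11
BRL 207,987.11 ÷ 7.07887 = GBP 29,381.40
Profit = GBP 29,381.40 − GBP 29,000.00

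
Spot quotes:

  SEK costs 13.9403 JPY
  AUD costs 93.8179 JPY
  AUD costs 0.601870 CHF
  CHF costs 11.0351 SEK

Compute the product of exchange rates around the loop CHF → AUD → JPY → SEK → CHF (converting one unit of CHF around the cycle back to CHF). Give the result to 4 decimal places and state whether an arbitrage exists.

Around CHF → AUD → JPY → SEK → CHF: 1 ÷ 0.601870 × 93.8179 ÷ 13.9403 ÷ 11.0351 = 1.013292
Product > 1; profitable direction is CHF → AUD → JPY → SEK → CHF.

1.0133 (arbitrage exists)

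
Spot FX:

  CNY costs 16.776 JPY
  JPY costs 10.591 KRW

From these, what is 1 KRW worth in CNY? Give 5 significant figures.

KRW/CNY = 0.0056283

1 KRW ÷ 10.591 = 0.0944198 JPY
0.0944198 JPY ÷ 16.776 = 0.00562827 CNY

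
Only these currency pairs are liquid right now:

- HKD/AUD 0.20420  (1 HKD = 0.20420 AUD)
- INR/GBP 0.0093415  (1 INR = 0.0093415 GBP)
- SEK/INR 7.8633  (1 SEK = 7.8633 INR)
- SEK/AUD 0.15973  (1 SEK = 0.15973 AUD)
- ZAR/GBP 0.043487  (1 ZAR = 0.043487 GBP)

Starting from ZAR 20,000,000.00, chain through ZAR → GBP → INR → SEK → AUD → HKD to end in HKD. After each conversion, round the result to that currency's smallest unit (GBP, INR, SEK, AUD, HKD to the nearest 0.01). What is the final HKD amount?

HKD 9,261,871.16

ZAR 20,000,000.00 × 0.043487 = GBP 869,740.00
GBP 869,740.00 ÷ 0.0093415 = INR 93,104,961.73
INR 93,104,961.73 ÷ 7.8633 = SEK 11,840,443.80
SEK 11,840,443.80 × 0.15973 = AUD 1,891,274.09
AUD 1,891,274.09 ÷ 0.20420 = HKD 9,261,871.16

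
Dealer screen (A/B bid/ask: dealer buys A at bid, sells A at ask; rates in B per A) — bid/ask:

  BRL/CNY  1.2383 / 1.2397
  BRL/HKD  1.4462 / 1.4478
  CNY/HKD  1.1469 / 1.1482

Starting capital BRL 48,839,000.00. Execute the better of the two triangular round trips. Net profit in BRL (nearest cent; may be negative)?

Net profit: BRL 781,481.76

Best loop BRL → HKD → CNY → BRL:
BRL 48,839,000.00 × 1.4462 (sell BRL at bid) = HKD 70,630,961.80
HKD 70,630,961.80 ÷ 1.1482 (buy CNY at ask) = CNY 61,514,511.23
CNY 61,514,511.23 ÷ 1.2397 (buy BRL at ask) = BRL 49,620,481.76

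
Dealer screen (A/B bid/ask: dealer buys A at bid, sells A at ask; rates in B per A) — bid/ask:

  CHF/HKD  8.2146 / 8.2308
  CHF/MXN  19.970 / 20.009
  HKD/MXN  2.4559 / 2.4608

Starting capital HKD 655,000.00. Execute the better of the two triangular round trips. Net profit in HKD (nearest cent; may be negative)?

Net profit: HKD 5,409.05

Best loop HKD → MXN → CHF → HKD:
HKD 655,000.00 × 2.4559 (sell HKD at bid) = MXN 1,608,614.50
MXN 1,608,614.50 ÷ 20.009 (buy CHF at ask) = CHF 80,394.55
CHF 80,394.55 × 8.2146 (sell CHF at bid) = HKD 660,409.05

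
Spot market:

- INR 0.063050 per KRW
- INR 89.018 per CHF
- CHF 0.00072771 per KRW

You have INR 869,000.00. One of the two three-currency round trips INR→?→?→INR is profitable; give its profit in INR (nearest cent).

Profitable loop is INR → KRW → CHF → INR:
INR 869,000.00 ÷ 0.063050 = KRW 13,782,712
KRW 13,782,712 × 0.00072771 = CHF 10,029.82
CHF 10,029.82 × 89.018 = INR 892,834.29
Profit = INR 892,834.29 − INR 869,000.00

Profit: INR 23,834.29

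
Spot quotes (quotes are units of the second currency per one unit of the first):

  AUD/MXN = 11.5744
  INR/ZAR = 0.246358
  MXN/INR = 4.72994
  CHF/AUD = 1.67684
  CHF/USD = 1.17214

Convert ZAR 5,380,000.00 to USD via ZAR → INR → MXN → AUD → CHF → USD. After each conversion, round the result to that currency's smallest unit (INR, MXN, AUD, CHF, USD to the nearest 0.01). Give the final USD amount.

ZAR 5,380,000.00 ÷ 0.246358 = INR 21,838,137.99
INR 21,838,137.99 ÷ 4.72994 = MXN 4,617,001.06
MXN 4,617,001.06 ÷ 11.5744 = AUD 398,897.66
AUD 398,897.66 ÷ 1.67684 = CHF 237,886.54
CHF 237,886.54 × 1.17214 = USD 278,836.33

USD 278,836.33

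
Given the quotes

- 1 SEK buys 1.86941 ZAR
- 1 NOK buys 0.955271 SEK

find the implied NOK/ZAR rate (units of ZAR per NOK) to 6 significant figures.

NOK/ZAR = 1.78579

1 NOK × 0.955271 = 0.955271 SEK
0.955271 SEK × 1.86941 = 1.78579 ZAR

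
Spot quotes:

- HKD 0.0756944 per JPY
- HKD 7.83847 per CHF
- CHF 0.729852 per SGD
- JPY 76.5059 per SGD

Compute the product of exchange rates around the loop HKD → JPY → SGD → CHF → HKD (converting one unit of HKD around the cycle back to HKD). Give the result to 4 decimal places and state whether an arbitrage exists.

Around HKD → JPY → SGD → CHF → HKD: 1 ÷ 0.0756944 ÷ 76.5059 × 0.729852 × 7.83847 = 0.987887
Product < 1; profitable direction is HKD → CHF → SGD → JPY → HKD.

0.9879 (arbitrage exists)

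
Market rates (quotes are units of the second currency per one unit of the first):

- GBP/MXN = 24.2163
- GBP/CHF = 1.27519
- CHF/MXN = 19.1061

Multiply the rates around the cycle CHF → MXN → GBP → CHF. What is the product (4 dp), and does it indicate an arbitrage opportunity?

1.0061 (arbitrage exists)

Around CHF → MXN → GBP → CHF: 1 × 19.1061 ÷ 24.2163 × 1.27519 = 1.006095
Product > 1; profitable direction is CHF → MXN → GBP → CHF.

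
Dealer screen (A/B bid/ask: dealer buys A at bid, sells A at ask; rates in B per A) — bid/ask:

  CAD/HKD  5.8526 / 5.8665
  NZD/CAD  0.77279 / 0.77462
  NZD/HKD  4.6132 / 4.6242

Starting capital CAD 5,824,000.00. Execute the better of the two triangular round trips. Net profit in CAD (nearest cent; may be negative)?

Net profit: CAD 88,291.91

Best loop CAD → NZD → HKD → CAD:
CAD 5,824,000.00 ÷ 0.77462 (buy NZD at ask) = NZD 7,518,525.21
NZD 7,518,525.21 × 4.6132 (sell NZD at bid) = HKD 34,684,460.51
HKD 34,684,460.51 ÷ 5.8665 (buy CAD at ask) = CAD 5,912,291.91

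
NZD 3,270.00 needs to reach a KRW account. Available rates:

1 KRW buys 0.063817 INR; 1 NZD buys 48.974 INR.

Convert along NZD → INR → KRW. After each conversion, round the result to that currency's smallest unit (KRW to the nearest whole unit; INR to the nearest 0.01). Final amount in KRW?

KRW 2,509,441

NZD 3,270.00 × 48.974 = INR 160,144.98
INR 160,144.98 ÷ 0.063817 = KRW 2,509,441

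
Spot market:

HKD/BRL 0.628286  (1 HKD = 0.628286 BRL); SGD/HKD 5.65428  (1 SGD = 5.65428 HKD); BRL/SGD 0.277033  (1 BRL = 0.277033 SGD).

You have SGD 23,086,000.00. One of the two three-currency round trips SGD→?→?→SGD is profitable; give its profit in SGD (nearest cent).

Profit: SGD 371,541.47

Profitable loop is SGD → BRL → HKD → SGD:
SGD 23,086,000.00 ÷ 0.277033 = BRL 83,333,032.53
BRL 83,333,032.53 ÷ 0.628286 = HKD 132,635,507.60
HKD 132,635,507.60 ÷ 5.65428 = SGD 23,457,541.47
Profit = SGD 23,457,541.47 − SGD 23,086,000.00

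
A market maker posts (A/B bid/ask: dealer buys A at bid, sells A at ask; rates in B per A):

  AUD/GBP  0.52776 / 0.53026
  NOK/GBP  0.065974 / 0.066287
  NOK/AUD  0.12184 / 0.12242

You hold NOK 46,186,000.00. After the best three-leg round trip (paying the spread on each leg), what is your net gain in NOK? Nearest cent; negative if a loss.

Best loop NOK → GBP → AUD → NOK:
NOK 46,186,000.00 × 0.065974 (sell NOK at bid) = GBP 3,047,075.16
GBP 3,047,075.16 ÷ 0.53026 (buy AUD at ask) = AUD 5,746,379.44
AUD 5,746,379.44 ÷ 0.12242 (buy NOK at ask) = NOK 46,939,874.56

Net profit: NOK 753,874.56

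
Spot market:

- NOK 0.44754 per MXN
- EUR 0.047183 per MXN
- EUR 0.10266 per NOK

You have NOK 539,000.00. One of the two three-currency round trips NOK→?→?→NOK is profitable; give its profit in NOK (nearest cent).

Profitable loop is NOK → MXN → EUR → NOK:
NOK 539,000.00 ÷ 0.44754 = MXN 1,204,361.62
MXN 1,204,361.62 × 0.047183 = EUR 56,825.39
EUR 56,825.39 ÷ 0.10266 = NOK 553,530.04
Profit = NOK 553,530.04 − NOK 539,000.00

Profit: NOK 14,530.04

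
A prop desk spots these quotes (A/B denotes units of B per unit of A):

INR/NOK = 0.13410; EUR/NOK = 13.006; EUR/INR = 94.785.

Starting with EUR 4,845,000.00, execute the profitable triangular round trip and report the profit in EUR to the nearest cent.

Profit: EUR 112,573.24

Profitable loop is EUR → NOK → INR → EUR:
EUR 4,845,000.00 × 13.006 = NOK 63,014,070.00
NOK 63,014,070.00 ÷ 0.13410 = INR 469,903,579.42
INR 469,903,579.42 ÷ 94.785 = EUR 4,957,573.24
Profit = EUR 4,957,573.24 − EUR 4,845,000.00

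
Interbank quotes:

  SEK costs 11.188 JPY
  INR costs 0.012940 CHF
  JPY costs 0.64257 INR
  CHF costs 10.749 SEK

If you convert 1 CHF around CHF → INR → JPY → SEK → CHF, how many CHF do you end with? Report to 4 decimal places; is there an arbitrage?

Around CHF → INR → JPY → SEK → CHF: 1 ÷ 0.012940 ÷ 0.64257 ÷ 11.188 ÷ 10.749 = 1.000057
Product ≈ 1 (deviation 0.006%, within rounding noise).

1.0001 (no arbitrage)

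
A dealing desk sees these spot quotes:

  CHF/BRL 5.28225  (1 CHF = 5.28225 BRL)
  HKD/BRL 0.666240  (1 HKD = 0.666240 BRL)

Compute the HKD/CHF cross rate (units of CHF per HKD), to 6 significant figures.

HKD/CHF = 0.126128

1 HKD × 0.666240 = 0.66624 BRL
0.66624 BRL ÷ 5.28225 = 0.126128 CHF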